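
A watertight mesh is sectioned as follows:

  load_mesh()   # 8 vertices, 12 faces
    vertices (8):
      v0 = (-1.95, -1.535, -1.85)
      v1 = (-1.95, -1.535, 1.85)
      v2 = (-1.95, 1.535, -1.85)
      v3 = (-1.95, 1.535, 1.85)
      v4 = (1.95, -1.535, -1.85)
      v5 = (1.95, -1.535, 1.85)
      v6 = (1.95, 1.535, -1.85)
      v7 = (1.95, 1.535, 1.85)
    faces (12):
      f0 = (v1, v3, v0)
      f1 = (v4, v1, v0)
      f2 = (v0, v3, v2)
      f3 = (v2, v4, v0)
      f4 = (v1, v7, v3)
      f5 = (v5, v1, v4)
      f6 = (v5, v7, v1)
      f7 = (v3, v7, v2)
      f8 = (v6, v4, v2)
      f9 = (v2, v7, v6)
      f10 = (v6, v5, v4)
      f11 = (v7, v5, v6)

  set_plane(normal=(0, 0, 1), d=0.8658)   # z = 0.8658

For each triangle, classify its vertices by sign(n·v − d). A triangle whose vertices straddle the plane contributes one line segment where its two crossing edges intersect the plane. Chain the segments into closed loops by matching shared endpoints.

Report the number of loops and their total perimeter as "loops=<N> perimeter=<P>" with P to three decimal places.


Straddling triangles (8 of 12):
  (v1,v3,v0) [++-] → (-1.95, 0.71838, 0.8658)–(-1.95, -1.535, 0.8658)  len=2.2534
  (v4,v1,v0) [-+-] → (-0.9126, -1.535, 0.8658)–(-1.95, -1.535, 0.8658)  len=1.0374
  (v0,v3,v2) [-+-] → (-1.95, 0.71838, 0.8658)–(-1.95, 1.535, 0.8658)  len=0.8166
  (v5,v1,v4) [++-] → (-0.9126, -1.535, 0.8658)–(1.95, -1.535, 0.8658)  len=2.8626
  (v3,v7,v2) [++-] → (0.9126, 1.535, 0.8658)–(-1.95, 1.535, 0.8658)  len=2.8626
  (v2,v7,v6) [-+-] → (0.9126, 1.535, 0.8658)–(1.95, 1.535, 0.8658)  len=1.0374
  (v6,v5,v4) [-+-] → (1.95, -0.71838, 0.8658)–(1.95, -1.535, 0.8658)  len=0.8166
  (v7,v5,v6) [++-] → (1.95, -0.71838, 0.8658)–(1.95, 1.535, 0.8658)  len=2.2534

Chained into 1 loop(s):
  loop 1: 8 segments, perimeter = 13.9400
Total perimeter = 13.940

loops=1 perimeter=13.940


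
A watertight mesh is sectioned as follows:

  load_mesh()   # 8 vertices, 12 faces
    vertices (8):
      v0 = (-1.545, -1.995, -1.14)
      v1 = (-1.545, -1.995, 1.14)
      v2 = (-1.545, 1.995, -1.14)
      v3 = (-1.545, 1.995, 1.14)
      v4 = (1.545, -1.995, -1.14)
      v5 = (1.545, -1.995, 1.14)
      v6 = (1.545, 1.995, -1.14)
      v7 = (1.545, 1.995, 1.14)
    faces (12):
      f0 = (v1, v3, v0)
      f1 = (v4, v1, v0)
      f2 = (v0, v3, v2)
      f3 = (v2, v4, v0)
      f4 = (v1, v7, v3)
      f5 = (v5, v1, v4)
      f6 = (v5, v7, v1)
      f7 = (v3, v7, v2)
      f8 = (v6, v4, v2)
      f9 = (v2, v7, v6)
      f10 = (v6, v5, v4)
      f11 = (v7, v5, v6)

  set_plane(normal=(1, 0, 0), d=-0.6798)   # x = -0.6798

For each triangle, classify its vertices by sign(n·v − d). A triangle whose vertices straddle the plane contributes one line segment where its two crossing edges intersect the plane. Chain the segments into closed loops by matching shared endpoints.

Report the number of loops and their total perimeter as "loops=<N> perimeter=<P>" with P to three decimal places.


Straddling triangles (8 of 12):
  (v4,v1,v0) [+--] → (-0.6798, -1.995, 0.5016)–(-0.6798, -1.995, -1.14)  len=1.6416
  (v2,v4,v0) [-+-] → (-0.6798, 0.8778, -1.14)–(-0.6798, -1.995, -1.14)  len=2.8728
  (v1,v7,v3) [-+-] → (-0.6798, -0.8778, 1.14)–(-0.6798, 1.995, 1.14)  len=2.8728
  (v5,v1,v4) [+-+] → (-0.6798, -1.995, 1.14)–(-0.6798, -1.995, 0.5016)  len=0.6384
  (v5,v7,v1) [++-] → (-0.6798, -0.8778, 1.14)–(-0.6798, -1.995, 1.14)  len=1.1172
  (v3,v7,v2) [-+-] → (-0.6798, 1.995, 1.14)–(-0.6798, 1.995, -0.5016)  len=1.6416
  (v6,v4,v2) [++-] → (-0.6798, 0.8778, -1.14)–(-0.6798, 1.995, -1.14)  len=1.1172
  (v2,v7,v6) [-++] → (-0.6798, 1.995, -0.5016)–(-0.6798, 1.995, -1.14)  len=0.6384

Chained into 1 loop(s):
  loop 1: 8 segments, perimeter = 12.5400
Total perimeter = 12.540

loops=1 perimeter=12.540


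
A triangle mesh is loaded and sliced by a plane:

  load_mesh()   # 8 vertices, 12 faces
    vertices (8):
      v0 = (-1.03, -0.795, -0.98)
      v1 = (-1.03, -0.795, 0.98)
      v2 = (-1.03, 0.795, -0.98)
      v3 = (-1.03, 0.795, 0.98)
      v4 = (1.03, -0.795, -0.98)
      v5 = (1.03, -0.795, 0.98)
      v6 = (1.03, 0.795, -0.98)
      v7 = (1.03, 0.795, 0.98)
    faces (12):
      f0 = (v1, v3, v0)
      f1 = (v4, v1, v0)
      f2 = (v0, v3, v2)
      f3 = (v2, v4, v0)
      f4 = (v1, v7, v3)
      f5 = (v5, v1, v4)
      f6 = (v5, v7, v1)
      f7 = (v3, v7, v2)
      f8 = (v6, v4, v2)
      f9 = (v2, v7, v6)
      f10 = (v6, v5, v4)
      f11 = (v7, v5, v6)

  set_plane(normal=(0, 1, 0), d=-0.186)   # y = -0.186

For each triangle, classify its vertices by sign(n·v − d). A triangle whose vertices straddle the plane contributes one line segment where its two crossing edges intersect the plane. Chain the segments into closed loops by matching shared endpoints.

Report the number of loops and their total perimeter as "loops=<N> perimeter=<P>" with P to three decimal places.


Straddling triangles (8 of 12):
  (v1,v3,v0) [-+-] → (-1.03, -0.186, 0.98)–(-1.03, -0.186, -0.229283)  len=1.2093
  (v0,v3,v2) [-++] → (-1.03, -0.186, -0.229283)–(-1.03, -0.186, -0.98)  len=0.7507
  (v2,v4,v0) [+--] → (0.240981, -0.186, -0.98)–(-1.03, -0.186, -0.98)  len=1.2710
  (v1,v7,v3) [-++] → (-0.240981, -0.186, 0.98)–(-1.03, -0.186, 0.98)  len=0.7890
  (v5,v7,v1) [-+-] → (1.03, -0.186, 0.98)–(-0.240981, -0.186, 0.98)  len=1.2710
  (v6,v4,v2) [+-+] → (1.03, -0.186, -0.98)–(0.240981, -0.186, -0.98)  len=0.7890
  (v6,v5,v4) [+--] → (1.03, -0.186, 0.229283)–(1.03, -0.186, -0.98)  len=1.2093
  (v7,v5,v6) [+-+] → (1.03, -0.186, 0.98)–(1.03, -0.186, 0.229283)  len=0.7507

Chained into 1 loop(s):
  loop 1: 8 segments, perimeter = 8.0400
Total perimeter = 8.040

loops=1 perimeter=8.040


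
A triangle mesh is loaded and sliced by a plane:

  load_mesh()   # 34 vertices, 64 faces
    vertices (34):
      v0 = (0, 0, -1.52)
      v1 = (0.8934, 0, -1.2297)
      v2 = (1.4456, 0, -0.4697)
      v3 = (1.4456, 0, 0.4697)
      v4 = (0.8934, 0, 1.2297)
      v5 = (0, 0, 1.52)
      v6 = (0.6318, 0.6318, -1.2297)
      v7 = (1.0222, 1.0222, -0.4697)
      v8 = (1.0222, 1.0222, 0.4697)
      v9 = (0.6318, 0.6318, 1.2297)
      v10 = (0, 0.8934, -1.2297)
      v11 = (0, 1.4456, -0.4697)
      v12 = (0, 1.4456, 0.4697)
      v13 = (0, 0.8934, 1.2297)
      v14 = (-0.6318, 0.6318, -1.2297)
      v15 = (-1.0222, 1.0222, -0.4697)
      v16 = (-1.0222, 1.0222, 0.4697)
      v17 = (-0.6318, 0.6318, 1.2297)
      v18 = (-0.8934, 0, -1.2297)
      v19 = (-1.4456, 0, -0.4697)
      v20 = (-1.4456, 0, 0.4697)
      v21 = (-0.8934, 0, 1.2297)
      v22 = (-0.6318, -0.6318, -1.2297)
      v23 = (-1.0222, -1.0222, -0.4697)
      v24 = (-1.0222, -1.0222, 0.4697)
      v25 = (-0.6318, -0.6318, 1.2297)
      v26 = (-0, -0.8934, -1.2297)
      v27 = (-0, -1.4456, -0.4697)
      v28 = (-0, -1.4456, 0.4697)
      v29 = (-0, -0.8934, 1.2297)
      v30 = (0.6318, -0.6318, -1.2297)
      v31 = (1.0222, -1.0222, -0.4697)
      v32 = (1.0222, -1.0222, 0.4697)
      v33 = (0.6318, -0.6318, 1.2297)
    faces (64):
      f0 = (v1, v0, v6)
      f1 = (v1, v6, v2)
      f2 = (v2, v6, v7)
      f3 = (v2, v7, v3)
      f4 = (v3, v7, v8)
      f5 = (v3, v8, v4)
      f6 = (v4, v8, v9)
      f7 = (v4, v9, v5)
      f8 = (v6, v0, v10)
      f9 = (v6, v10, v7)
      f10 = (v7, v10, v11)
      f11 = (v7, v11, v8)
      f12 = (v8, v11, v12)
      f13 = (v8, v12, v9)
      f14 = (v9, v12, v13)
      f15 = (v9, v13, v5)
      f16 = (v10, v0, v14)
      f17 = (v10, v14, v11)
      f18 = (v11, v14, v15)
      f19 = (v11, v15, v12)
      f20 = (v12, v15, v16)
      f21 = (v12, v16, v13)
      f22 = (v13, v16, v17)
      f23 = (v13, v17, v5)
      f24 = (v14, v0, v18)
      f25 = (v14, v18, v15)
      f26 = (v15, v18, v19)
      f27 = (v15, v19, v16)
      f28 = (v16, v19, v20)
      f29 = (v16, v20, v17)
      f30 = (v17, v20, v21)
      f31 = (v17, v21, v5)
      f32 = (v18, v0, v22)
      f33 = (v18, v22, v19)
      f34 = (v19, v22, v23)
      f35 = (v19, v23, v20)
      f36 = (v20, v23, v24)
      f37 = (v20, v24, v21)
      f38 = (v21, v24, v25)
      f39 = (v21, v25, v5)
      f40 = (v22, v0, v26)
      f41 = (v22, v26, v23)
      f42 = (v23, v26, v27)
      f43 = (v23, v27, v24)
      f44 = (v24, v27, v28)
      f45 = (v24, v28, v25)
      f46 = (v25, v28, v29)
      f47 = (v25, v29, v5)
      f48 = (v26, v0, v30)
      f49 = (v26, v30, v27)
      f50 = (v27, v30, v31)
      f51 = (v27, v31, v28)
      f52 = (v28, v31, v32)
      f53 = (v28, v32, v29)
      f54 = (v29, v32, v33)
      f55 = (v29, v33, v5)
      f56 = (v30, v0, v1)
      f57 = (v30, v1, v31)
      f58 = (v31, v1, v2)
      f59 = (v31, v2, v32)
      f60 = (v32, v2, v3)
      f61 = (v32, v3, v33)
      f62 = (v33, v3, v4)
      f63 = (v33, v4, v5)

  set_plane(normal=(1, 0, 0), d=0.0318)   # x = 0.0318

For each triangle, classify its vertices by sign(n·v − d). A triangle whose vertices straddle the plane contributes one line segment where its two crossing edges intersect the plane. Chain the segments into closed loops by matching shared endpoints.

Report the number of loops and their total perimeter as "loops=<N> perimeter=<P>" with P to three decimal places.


loops=1 perimeter=9.333

Straddling triangles (20 of 64):
  (v1,v0,v6) [+-+] → (0.0318, 0, -1.50967)–(0.0318, 0.0318, -1.50539)  len=0.0321
  (v4,v9,v5) [++-] → (0.0318, 0.0318, 1.50539)–(0.0318, 0, 1.50967)  len=0.0321
  (v6,v0,v10) [+--] → (0.0318, 0.0318, -1.50539)–(0.0318, 0.880233, -1.2297)  len=0.8921
  (v6,v10,v7) [+-+] → (0.0318, 0.880233, -1.2297)–(0.0318, 0.897407, -1.20606)  len=0.0292
  (v7,v10,v11) [+--] → (0.0318, 0.897407, -1.20606)–(0.0318, 1.43243, -0.4697)  len=0.9102
  (v7,v11,v8) [+-+] → (0.0318, 1.43243, -0.4697)–(0.0318, 1.43243, -0.440476)  len=0.0292
  (v8,v11,v12) [+--] → (0.0318, 1.43243, -0.440476)–(0.0318, 1.43243, 0.4697)  len=0.9102
  (v8,v12,v9) [+-+] → (0.0318, 1.43243, 0.4697)–(0.0318, 1.40464, 0.507953)  len=0.0473
  (v9,v12,v13) [+--] → (0.0318, 1.40464, 0.507953)–(0.0318, 0.880233, 1.2297)  len=0.8921
  (v9,v13,v5) [+--] → (0.0318, 0.880233, 1.2297)–(0.0318, 0.0318, 1.50539)  len=0.8921
  (v26,v0,v30) [--+] → (0.0318, -0.0318, -1.50539)–(0.0318, -0.880233, -1.2297)  len=0.8921
  (v26,v30,v27) [-+-] → (0.0318, -0.880233, -1.2297)–(0.0318, -1.40464, -0.507953)  len=0.8921
  (v27,v30,v31) [-++] → (0.0318, -1.40464, -0.507953)–(0.0318, -1.43243, -0.4697)  len=0.0473
  (v27,v31,v28) [-+-] → (0.0318, -1.43243, -0.4697)–(0.0318, -1.43243, 0.440476)  len=0.9102
  (v28,v31,v32) [-++] → (0.0318, -1.43243, 0.440476)–(0.0318, -1.43243, 0.4697)  len=0.0292
  (v28,v32,v29) [-+-] → (0.0318, -1.43243, 0.4697)–(0.0318, -0.897407, 1.20606)  len=0.9102
  (v29,v32,v33) [-++] → (0.0318, -0.897407, 1.20606)–(0.0318, -0.880233, 1.2297)  len=0.0292
  (v29,v33,v5) [-+-] → (0.0318, -0.880233, 1.2297)–(0.0318, -0.0318, 1.50539)  len=0.8921
  (v30,v0,v1) [+-+] → (0.0318, -0.0318, -1.50539)–(0.0318, 0, -1.50967)  len=0.0321
  (v33,v4,v5) [++-] → (0.0318, 0, 1.50967)–(0.0318, -0.0318, 1.50539)  len=0.0321

Chained into 1 loop(s):
  loop 1: 20 segments, perimeter = 9.3332
Total perimeter = 9.333


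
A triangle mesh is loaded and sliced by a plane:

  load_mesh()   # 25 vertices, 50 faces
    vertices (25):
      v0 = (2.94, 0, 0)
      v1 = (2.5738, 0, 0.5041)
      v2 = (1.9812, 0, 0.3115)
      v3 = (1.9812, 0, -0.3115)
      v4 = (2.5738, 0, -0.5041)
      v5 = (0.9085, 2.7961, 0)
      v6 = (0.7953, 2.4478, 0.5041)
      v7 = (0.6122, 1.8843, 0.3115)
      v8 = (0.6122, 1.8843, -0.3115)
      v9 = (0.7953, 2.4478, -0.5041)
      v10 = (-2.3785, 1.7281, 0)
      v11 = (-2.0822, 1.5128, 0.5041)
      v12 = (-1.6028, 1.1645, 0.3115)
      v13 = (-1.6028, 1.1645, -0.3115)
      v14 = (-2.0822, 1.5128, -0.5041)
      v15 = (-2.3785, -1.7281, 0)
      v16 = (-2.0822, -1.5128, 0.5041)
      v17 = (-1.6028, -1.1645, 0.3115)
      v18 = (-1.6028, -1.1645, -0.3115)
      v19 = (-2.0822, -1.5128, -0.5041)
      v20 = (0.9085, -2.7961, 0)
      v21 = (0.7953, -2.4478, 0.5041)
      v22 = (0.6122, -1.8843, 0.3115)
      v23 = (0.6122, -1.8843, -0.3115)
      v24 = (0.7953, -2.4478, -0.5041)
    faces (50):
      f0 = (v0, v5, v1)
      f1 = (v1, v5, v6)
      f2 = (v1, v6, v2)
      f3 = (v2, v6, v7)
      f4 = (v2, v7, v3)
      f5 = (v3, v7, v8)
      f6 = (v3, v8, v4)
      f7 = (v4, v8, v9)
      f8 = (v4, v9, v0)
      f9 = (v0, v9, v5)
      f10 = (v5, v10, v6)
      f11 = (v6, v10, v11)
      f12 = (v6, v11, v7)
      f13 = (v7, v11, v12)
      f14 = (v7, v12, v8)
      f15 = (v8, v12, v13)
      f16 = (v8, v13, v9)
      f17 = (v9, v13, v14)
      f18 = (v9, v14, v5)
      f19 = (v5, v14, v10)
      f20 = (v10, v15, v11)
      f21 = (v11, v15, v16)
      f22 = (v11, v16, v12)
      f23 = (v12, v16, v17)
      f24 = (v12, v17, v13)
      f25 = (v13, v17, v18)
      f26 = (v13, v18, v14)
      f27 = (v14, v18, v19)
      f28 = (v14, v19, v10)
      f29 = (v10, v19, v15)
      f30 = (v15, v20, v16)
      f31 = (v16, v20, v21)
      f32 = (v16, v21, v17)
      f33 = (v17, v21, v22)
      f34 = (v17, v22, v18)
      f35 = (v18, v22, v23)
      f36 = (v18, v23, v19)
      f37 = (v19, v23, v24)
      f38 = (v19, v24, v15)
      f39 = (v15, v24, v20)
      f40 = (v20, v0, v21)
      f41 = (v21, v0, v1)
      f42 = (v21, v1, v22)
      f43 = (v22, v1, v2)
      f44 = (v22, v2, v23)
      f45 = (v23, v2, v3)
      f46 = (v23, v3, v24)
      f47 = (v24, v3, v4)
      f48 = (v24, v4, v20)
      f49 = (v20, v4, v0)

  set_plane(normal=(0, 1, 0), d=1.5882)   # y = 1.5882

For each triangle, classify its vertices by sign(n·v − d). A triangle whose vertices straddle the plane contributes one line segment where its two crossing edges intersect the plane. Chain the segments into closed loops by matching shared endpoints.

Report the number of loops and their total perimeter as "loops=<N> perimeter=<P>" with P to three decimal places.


Straddling triangles (22 of 50):
  (v0,v5,v1) [-+-] → (1.7861, 1.5882, 0)–(1.6279, 1.5882, 0.217768)  len=0.2692
  (v1,v5,v6) [-++] → (1.6279, 1.5882, 0.217768)–(1.41986, 1.5882, 0.5041)  len=0.3539
  (v1,v6,v2) [-+-] → (1.41986, 1.5882, 0.5041)–(1.21176, 1.5882, 0.436464)  len=0.2188
  (v2,v6,v7) [-++] → (1.21176, 1.5882, 0.436464)–(0.827325, 1.5882, 0.3115)  len=0.4042
  (v2,v7,v3) [-+-] → (0.827325, 1.5882, 0.3115)–(0.827325, 1.5882, 0.213601)  len=0.0979
  (v3,v7,v8) [-++] → (0.827325, 1.5882, 0.213601)–(0.827325, 1.5882, -0.3115)  len=0.5251
  (v3,v8,v4) [-+-] → (0.827325, 1.5882, -0.3115)–(0.920447, 1.5882, -0.341765)  len=0.0979
  (v4,v8,v9) [-++] → (0.920447, 1.5882, -0.341765)–(1.41986, 1.5882, -0.5041)  len=0.5251
  (v4,v9,v0) [-+-] → (1.41986, 1.5882, -0.5041)–(1.54846, 1.5882, -0.327074)  len=0.2188
  (v0,v9,v5) [-++] → (1.54846, 1.5882, -0.327074)–(1.7861, 1.5882, 0)  len=0.4043
  (v6,v10,v11) [++-] → (-2.18597, 1.5882, 0.32756)–(-1.85015, 1.5882, 0.5041)  len=0.3794
  (v6,v11,v7) [+-+] → (-1.85015, 1.5882, 0.5041)–(-1.53534, 1.5882, 0.46501)  len=0.3172
  (v7,v11,v12) [+--] → (-1.53534, 1.5882, 0.46501)–(-0.298972, 1.5882, 0.3115)  len=1.2459
  (v7,v12,v8) [+-+] → (-0.298972, 1.5882, 0.3115)–(-0.298972, 1.5882, -0.0552201)  len=0.3667
  (v8,v12,v13) [+--] → (-0.298972, 1.5882, -0.0552201)–(-0.298972, 1.5882, -0.3115)  len=0.2563
  (v8,v13,v9) [+-+] → (-0.298972, 1.5882, -0.3115)–(-0.811033, 1.5882, -0.37509)  len=0.5160
  (v9,v13,v14) [+--] → (-0.811033, 1.5882, -0.37509)–(-1.85015, 1.5882, -0.5041)  len=1.0471
  (v9,v14,v5) [+-+] → (-1.85015, 1.5882, -0.5041)–(-1.90648, 1.5882, -0.474482)  len=0.0636
  (v5,v14,v10) [+-+] → (-1.90648, 1.5882, -0.474482)–(-2.18597, 1.5882, -0.32756)  len=0.3157
  (v10,v15,v11) [+--] → (-2.3785, 1.5882, 0)–(-2.18597, 1.5882, 0.32756)  len=0.3800
  (v14,v19,v10) [--+] → (-2.36571, 1.5882, -0.0217605)–(-2.18597, 1.5882, -0.32756)  len=0.3547
  (v10,v19,v15) [+--] → (-2.36571, 1.5882, -0.0217605)–(-2.3785, 1.5882, 0)  len=0.0252

Chained into 2 loop(s):
  loop 1: 10 segments, perimeter = 3.1153
  loop 2: 12 segments, perimeter = 5.2679
Total perimeter = 8.383

loops=2 perimeter=8.383


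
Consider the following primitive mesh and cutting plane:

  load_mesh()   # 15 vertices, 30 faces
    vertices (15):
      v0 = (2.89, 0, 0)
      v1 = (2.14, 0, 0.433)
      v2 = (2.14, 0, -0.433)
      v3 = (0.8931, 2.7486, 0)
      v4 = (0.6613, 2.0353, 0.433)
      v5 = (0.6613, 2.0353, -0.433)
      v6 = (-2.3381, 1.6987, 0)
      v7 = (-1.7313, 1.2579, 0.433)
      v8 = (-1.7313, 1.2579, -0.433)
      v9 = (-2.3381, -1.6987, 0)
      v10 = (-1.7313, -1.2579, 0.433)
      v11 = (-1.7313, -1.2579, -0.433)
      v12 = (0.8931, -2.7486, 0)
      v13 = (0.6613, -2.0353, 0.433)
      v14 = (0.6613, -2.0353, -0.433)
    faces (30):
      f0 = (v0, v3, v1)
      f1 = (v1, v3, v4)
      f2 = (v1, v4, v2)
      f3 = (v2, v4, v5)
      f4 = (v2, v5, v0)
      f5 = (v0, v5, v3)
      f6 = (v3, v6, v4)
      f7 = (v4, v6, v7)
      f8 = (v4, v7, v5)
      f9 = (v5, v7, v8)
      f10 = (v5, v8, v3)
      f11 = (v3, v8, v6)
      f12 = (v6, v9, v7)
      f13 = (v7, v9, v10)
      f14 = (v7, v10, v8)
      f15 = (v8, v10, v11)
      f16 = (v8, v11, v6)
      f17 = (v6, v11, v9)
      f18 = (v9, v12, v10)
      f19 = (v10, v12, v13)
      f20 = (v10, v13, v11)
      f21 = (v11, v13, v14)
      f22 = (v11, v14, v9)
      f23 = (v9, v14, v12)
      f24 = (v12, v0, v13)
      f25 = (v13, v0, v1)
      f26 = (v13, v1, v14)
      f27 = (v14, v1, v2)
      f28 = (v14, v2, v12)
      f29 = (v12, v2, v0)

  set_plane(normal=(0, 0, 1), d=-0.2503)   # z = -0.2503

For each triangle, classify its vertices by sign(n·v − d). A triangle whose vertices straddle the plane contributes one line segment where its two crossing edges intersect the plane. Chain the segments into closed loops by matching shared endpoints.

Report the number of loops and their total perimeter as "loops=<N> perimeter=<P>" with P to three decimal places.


Straddling triangles (20 of 30):
  (v1,v4,v2) [++-] → (1.82804, 0.429387, -0.2503)–(2.14, 0, -0.2503)  len=0.5307
  (v2,v4,v5) [-+-] → (1.82804, 0.429387, -0.2503)–(0.6613, 2.0353, -0.2503)  len=1.9850
  (v2,v5,v0) [--+] → (1.60168, 1.17653, -0.2503)–(2.45645, 0, -0.2503)  len=1.4543
  (v0,v5,v3) [+-+] → (1.60168, 1.17653, -0.2503)–(0.759106, 2.33627, -0.2503)  len=1.4335
  (v4,v7,v5) [++-] → (0.156533, 1.87129, -0.2503)–(0.6613, 2.0353, -0.2503)  len=0.5307
  (v5,v7,v8) [-+-] → (0.156533, 1.87129, -0.2503)–(-1.7313, 1.2579, -0.2503)  len=1.9850
  (v5,v8,v3) [--+] → (-0.623961, 1.88689, -0.2503)–(0.759106, 2.33627, -0.2503)  len=1.4542
  (v3,v8,v6) [+-+] → (-0.623961, 1.88689, -0.2503)–(-1.98733, 1.44389, -0.2503)  len=1.4335
  (v7,v10,v8) [++-] → (-1.7313, 0.727142, -0.2503)–(-1.7313, 1.2579, -0.2503)  len=0.5308
  (v8,v10,v11) [-+-] → (-1.7313, 0.727142, -0.2503)–(-1.7313, -1.2579, -0.2503)  len=1.9850
  (v8,v11,v6) [--+] → (-1.98733, -0.0103923, -0.2503)–(-1.98733, 1.44389, -0.2503)  len=1.4543
  (v6,v11,v9) [+-+] → (-1.98733, -0.0103923, -0.2503)–(-1.98733, -1.44389, -0.2503)  len=1.4335
  (v10,v13,v11) [++-] → (-1.22653, -1.42191, -0.2503)–(-1.7313, -1.2579, -0.2503)  len=0.5307
  (v11,v13,v14) [-+-] → (-1.22653, -1.42191, -0.2503)–(0.6613, -2.0353, -0.2503)  len=1.9850
  (v11,v14,v9) [--+] → (-0.604267, -1.89328, -0.2503)–(-1.98733, -1.44389, -0.2503)  len=1.4542
  (v9,v14,v12) [+-+] → (-0.604267, -1.89328, -0.2503)–(0.759106, -2.33627, -0.2503)  len=1.4335
  (v13,v1,v14) [++-] → (0.973261, -1.60591, -0.2503)–(0.6613, -2.0353, -0.2503)  len=0.5307
  (v14,v1,v2) [-+-] → (0.973261, -1.60591, -0.2503)–(2.14, 0, -0.2503)  len=1.9850
  (v14,v2,v12) [--+] → (1.61388, -1.15974, -0.2503)–(0.759106, -2.33627, -0.2503)  len=1.4543
  (v12,v2,v0) [+-+] → (1.61388, -1.15974, -0.2503)–(2.45645, 0, -0.2503)  len=1.4335

Chained into 2 loop(s):
  loop 1: 10 segments, perimeter = 12.5788
  loop 2: 10 segments, perimeter = 14.4389
Total perimeter = 27.018

loops=2 perimeter=27.018


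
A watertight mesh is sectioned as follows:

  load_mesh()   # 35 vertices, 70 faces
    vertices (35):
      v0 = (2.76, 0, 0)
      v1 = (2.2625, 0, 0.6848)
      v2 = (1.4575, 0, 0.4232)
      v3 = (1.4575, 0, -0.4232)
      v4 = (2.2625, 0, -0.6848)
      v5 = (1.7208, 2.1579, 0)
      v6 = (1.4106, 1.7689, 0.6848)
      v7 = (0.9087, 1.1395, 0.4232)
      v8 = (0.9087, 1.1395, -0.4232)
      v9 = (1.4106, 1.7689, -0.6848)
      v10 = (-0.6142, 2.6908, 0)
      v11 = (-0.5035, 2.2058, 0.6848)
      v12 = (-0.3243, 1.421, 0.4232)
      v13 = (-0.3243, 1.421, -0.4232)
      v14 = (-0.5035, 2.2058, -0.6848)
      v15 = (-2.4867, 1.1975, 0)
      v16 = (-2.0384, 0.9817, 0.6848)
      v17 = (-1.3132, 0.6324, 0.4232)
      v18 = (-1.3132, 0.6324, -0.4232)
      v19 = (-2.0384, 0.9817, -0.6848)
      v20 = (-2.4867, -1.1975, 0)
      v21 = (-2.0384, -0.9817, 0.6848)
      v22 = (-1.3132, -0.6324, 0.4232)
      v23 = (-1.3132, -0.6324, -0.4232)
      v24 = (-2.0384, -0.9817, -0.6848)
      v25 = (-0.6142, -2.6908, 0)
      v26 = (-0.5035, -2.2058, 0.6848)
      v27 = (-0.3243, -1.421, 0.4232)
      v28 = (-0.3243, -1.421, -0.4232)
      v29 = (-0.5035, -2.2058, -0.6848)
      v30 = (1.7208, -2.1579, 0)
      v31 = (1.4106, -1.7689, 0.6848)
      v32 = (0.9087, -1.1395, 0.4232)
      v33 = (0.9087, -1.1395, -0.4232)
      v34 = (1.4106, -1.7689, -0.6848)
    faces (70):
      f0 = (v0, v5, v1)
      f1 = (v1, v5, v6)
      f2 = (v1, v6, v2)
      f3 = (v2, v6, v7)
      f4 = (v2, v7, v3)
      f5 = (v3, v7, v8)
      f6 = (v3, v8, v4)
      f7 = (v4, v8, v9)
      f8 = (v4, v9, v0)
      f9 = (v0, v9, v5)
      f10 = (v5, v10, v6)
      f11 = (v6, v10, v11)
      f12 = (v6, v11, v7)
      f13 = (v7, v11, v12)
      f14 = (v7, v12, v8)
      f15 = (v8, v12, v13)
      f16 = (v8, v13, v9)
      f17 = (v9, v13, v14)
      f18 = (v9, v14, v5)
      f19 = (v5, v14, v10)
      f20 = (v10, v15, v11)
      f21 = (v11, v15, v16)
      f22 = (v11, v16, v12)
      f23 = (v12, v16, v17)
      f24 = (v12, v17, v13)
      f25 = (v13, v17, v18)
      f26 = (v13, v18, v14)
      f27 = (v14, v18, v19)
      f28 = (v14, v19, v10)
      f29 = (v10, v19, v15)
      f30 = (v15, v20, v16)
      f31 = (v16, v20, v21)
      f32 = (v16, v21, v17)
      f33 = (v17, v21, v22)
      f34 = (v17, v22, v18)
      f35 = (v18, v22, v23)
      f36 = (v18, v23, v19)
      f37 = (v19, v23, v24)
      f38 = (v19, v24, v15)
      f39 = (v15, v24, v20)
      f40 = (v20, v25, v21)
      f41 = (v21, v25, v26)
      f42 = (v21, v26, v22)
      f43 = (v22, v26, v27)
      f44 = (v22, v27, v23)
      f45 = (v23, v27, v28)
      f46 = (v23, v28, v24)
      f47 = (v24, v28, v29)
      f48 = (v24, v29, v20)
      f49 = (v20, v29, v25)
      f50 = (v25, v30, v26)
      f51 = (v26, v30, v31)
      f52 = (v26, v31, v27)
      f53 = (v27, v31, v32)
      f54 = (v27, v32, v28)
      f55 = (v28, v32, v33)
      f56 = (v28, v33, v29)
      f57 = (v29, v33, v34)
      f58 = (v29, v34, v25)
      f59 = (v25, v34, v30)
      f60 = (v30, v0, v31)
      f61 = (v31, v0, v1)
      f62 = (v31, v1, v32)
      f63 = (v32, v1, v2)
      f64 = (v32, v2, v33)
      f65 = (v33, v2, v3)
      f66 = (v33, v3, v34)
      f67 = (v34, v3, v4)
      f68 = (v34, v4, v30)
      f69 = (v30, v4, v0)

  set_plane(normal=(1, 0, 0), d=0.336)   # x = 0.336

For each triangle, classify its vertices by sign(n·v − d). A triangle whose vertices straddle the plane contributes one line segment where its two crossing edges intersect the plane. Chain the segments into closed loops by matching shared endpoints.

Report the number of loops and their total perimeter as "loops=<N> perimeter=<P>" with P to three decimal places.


Straddling triangles (20 of 70):
  (v5,v10,v6) [+-+] → (0.336, 2.47394, 0)–(0.336, 2.25817, 0.321364)  len=0.3871
  (v6,v10,v11) [+--] → (0.336, 2.25817, 0.321364)–(0.336, 2.01418, 0.6848)  len=0.4377
  (v6,v11,v7) [+-+] → (0.336, 2.01418, 0.6848)–(0.336, 1.57192, 0.529289)  len=0.4688
  (v7,v11,v12) [+--] → (0.336, 1.57192, 0.529289)–(0.336, 1.27025, 0.4232)  len=0.3198
  (v7,v12,v8) [+-+] → (0.336, 1.27025, 0.4232)–(0.336, 1.27025, -0.0300668)  len=0.4533
  (v8,v12,v13) [+--] → (0.336, 1.27025, -0.0300668)–(0.336, 1.27025, -0.4232)  len=0.3931
  (v8,v13,v9) [+-+] → (0.336, 1.27025, -0.4232)–(0.336, 1.55341, -0.522765)  len=0.3002
  (v9,v13,v14) [+--] → (0.336, 1.55341, -0.522765)–(0.336, 2.01418, -0.6848)  len=0.4884
  (v9,v14,v5) [+-+] → (0.336, 2.01418, -0.6848)–(0.336, 2.18772, -0.426341)  len=0.3113
  (v5,v14,v10) [+--] → (0.336, 2.18772, -0.426341)–(0.336, 2.47394, 0)  len=0.5135
  (v25,v30,v26) [-+-] → (0.336, -2.47394, 0)–(0.336, -2.18772, 0.426341)  len=0.5135
  (v26,v30,v31) [-++] → (0.336, -2.18772, 0.426341)–(0.336, -2.01418, 0.6848)  len=0.3113
  (v26,v31,v27) [-+-] → (0.336, -2.01418, 0.6848)–(0.336, -1.55341, 0.522765)  len=0.4884
  (v27,v31,v32) [-++] → (0.336, -1.55341, 0.522765)–(0.336, -1.27025, 0.4232)  len=0.3002
  (v27,v32,v28) [-+-] → (0.336, -1.27025, 0.4232)–(0.336, -1.27025, 0.0300668)  len=0.3931
  (v28,v32,v33) [-++] → (0.336, -1.27025, 0.0300668)–(0.336, -1.27025, -0.4232)  len=0.4533
  (v28,v33,v29) [-+-] → (0.336, -1.27025, -0.4232)–(0.336, -1.57192, -0.529289)  len=0.3198
  (v29,v33,v34) [-++] → (0.336, -1.57192, -0.529289)–(0.336, -2.01418, -0.6848)  len=0.4688
  (v29,v34,v25) [-+-] → (0.336, -2.01418, -0.6848)–(0.336, -2.25817, -0.321364)  len=0.4377
  (v25,v34,v30) [-++] → (0.336, -2.25817, -0.321364)–(0.336, -2.47394, 0)  len=0.3871

Chained into 2 loop(s):
  loop 1: 10 segments, perimeter = 4.0732
  loop 2: 10 segments, perimeter = 4.0732
Total perimeter = 8.146

loops=2 perimeter=8.146


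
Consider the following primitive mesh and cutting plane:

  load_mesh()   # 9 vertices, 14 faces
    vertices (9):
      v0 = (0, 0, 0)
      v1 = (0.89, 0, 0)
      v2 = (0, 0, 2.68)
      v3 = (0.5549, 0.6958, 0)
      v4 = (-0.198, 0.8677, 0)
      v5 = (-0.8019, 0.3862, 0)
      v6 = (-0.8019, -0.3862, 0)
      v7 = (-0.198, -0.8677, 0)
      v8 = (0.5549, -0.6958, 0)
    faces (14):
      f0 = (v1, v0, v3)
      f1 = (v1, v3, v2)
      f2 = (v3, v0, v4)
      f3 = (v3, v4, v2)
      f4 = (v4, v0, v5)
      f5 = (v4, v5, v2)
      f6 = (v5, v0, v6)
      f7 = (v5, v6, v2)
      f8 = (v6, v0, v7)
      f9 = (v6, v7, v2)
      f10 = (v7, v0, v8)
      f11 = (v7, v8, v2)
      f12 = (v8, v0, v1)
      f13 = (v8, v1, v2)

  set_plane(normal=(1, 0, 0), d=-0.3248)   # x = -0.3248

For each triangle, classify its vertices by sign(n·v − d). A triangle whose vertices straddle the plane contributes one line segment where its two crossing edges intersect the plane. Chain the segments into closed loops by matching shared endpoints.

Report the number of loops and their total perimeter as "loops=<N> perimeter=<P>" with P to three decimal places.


loops=1 perimeter=5.261

Straddling triangles (6 of 14):
  (v4,v0,v5) [++-] → (-0.3248, 0.156426, 0)–(-0.3248, 0.7666, 0)  len=0.6102
  (v4,v5,v2) [+-+] → (-0.3248, 0.7666, 0)–(-0.3248, 0.156426, 1.5945)  len=1.7073
  (v5,v0,v6) [-+-] → (-0.3248, 0.156426, 0)–(-0.3248, -0.156426, 0)  len=0.3129
  (v5,v6,v2) [--+] → (-0.3248, -0.156426, 1.5945)–(-0.3248, 0.156426, 1.5945)  len=0.3129
  (v6,v0,v7) [-++] → (-0.3248, -0.156426, 0)–(-0.3248, -0.7666, 0)  len=0.6102
  (v6,v7,v2) [-++] → (-0.3248, -0.7666, 0)–(-0.3248, -0.156426, 1.5945)  len=1.7073

Chained into 1 loop(s):
  loop 1: 6 segments, perimeter = 5.2606
Total perimeter = 5.261


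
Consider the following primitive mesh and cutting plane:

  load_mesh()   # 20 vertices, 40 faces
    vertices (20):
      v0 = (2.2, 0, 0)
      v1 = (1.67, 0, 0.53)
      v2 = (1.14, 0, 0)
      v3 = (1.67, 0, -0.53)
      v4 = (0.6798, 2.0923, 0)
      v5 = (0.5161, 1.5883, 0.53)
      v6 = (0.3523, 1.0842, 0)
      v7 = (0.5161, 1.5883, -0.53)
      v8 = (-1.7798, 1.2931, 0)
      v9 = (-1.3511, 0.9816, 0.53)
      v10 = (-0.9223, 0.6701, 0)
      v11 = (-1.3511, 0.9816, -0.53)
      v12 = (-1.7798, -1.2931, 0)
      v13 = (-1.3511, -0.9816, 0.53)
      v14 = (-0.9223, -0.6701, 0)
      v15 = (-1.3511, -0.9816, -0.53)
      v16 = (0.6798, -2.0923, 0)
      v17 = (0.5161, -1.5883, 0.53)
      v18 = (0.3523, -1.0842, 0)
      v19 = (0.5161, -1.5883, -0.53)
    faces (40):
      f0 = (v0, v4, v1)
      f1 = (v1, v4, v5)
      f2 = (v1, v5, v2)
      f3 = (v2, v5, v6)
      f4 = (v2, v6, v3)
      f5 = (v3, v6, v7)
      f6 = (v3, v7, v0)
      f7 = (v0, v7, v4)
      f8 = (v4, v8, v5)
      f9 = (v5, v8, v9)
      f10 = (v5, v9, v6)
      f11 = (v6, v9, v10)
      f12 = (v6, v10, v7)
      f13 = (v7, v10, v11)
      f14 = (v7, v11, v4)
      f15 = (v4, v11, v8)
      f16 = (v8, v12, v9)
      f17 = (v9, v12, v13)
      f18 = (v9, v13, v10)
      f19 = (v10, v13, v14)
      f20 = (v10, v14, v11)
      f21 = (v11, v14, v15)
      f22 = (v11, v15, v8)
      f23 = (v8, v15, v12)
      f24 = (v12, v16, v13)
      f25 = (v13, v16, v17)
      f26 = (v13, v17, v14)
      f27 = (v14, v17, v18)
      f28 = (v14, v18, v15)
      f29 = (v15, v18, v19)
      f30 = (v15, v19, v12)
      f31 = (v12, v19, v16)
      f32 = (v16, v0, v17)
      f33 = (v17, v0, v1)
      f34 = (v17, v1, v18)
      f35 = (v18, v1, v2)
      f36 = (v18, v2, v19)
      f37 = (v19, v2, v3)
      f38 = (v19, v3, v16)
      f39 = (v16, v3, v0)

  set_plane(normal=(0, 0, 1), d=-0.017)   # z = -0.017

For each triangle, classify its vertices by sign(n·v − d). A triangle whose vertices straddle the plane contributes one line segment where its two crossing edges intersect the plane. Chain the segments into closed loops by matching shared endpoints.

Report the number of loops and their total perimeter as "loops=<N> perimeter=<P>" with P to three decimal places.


Straddling triangles (20 of 40):
  (v2,v6,v3) [++-] → (0.394566, 1.04942, -0.017)–(1.157, 0, -0.017)  len=1.2971
  (v3,v6,v7) [-+-] → (0.394566, 1.04942, -0.017)–(0.357554, 1.10037, -0.017)  len=0.0630
  (v3,v7,v0) [--+] → (2.14599, 0.0509455, -0.017)–(2.183, 0, -0.017)  len=0.0630
  (v0,v7,v4) [+-+] → (2.14599, 0.0509455, -0.017)–(0.674549, 2.07613, -0.017)  len=2.5033
  (v6,v10,v7) [++-] → (-0.876163, 0.699552, -0.017)–(0.357554, 1.10037, -0.017)  len=1.2972
  (v7,v10,v11) [-+-] → (-0.876163, 0.699552, -0.017)–(-0.936054, 0.680092, -0.017)  len=0.0630
  (v7,v11,v4) [--+] → (0.614658, 2.05667, -0.017)–(0.674549, 2.07613, -0.017)  len=0.0630
  (v4,v11,v8) [+-+] → (0.614658, 2.05667, -0.017)–(-1.76605, 1.28311, -0.017)  len=2.5032
  (v10,v14,v11) [++-] → (-0.936054, -0.617121, -0.017)–(-0.936054, 0.680092, -0.017)  len=1.2972
  (v11,v14,v15) [-+-] → (-0.936054, -0.617121, -0.017)–(-0.936054, -0.680092, -0.017)  len=0.0630
  (v11,v15,v8) [--+] → (-1.76605, 1.22014, -0.017)–(-1.76605, 1.28311, -0.017)  len=0.0630
  (v8,v15,v12) [+-+] → (-1.76605, 1.22014, -0.017)–(-1.76605, -1.28311, -0.017)  len=2.5032
  (v14,v18,v15) [++-] → (0.297663, -1.08091, -0.017)–(-0.936054, -0.680092, -0.017)  len=1.2972
  (v15,v18,v19) [-+-] → (0.297663, -1.08091, -0.017)–(0.357554, -1.10037, -0.017)  len=0.0630
  (v15,v19,v12) [--+] → (-1.70616, -1.30257, -0.017)–(-1.76605, -1.28311, -0.017)  len=0.0630
  (v12,v19,v16) [+-+] → (-1.70616, -1.30257, -0.017)–(0.674549, -2.07613, -0.017)  len=2.5032
  (v18,v2,v19) [++-] → (1.11999, -0.0509455, -0.017)–(0.357554, -1.10037, -0.017)  len=1.2971
  (v19,v2,v3) [-+-] → (1.11999, -0.0509455, -0.017)–(1.157, 0, -0.017)  len=0.0630
  (v19,v3,v16) [--+] → (0.711561, -2.02519, -0.017)–(0.674549, -2.07613, -0.017)  len=0.0630
  (v16,v3,v0) [+-+] → (0.711561, -2.02519, -0.017)–(2.183, 0, -0.017)  len=2.5033

Chained into 2 loop(s):
  loop 1: 10 segments, perimeter = 6.8008
  loop 2: 10 segments, perimeter = 12.8312
Total perimeter = 19.632

loops=2 perimeter=19.632


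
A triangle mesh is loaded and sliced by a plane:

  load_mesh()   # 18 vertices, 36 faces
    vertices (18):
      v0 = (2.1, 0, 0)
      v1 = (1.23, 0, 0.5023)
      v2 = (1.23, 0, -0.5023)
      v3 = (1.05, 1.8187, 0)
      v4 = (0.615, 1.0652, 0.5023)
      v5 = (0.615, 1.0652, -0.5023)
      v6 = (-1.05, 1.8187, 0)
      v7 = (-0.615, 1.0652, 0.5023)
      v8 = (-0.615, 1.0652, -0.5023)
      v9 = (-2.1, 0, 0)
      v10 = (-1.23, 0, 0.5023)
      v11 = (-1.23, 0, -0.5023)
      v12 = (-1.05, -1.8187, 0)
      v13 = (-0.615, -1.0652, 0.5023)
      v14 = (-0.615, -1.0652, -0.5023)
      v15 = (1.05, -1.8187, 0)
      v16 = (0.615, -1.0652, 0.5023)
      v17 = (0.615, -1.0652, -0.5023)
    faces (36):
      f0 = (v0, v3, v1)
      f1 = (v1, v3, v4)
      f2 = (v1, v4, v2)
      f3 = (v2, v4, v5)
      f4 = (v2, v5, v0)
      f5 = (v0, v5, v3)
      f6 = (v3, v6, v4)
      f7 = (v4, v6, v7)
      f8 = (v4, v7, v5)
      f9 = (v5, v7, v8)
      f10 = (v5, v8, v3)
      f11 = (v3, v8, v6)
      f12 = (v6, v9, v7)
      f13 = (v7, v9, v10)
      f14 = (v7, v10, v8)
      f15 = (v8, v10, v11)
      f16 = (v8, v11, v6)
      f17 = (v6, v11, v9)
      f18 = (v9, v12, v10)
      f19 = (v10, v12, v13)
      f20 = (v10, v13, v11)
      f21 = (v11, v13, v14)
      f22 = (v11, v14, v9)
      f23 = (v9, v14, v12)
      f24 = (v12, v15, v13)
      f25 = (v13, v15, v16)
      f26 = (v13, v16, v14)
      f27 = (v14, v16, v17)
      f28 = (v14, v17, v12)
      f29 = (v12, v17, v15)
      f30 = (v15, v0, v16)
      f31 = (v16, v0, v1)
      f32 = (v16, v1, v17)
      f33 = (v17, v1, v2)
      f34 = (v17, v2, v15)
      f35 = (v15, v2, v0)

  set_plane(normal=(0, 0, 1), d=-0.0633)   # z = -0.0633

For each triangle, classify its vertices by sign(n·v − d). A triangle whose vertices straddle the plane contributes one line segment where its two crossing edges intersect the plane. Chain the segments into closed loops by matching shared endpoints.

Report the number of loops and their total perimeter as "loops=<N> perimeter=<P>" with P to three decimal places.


Straddling triangles (24 of 36):
  (v1,v4,v2) [++-] → (0.961251, 0.465482, -0.0633)–(1.23, 0, -0.0633)  len=0.5375
  (v2,v4,v5) [-+-] → (0.961251, 0.465482, -0.0633)–(0.615, 1.0652, -0.0633)  len=0.6925
  (v2,v5,v0) [--+] → (1.91286, 0.134237, -0.0633)–(1.99036, 0, -0.0633)  len=0.1550
  (v0,v5,v3) [+-+] → (1.91286, 0.134237, -0.0633)–(0.995181, 1.72374, -0.0633)  len=1.8354
  (v4,v7,v5) [++-] → (0.0775025, 1.0652, -0.0633)–(0.615, 1.0652, -0.0633)  len=0.5375
  (v5,v7,v8) [-+-] → (0.0775025, 1.0652, -0.0633)–(-0.615, 1.0652, -0.0633)  len=0.6925
  (v5,v8,v3) [--+] → (0.840176, 1.72374, -0.0633)–(0.995181, 1.72374, -0.0633)  len=0.1550
  (v3,v8,v6) [+-+] → (0.840176, 1.72374, -0.0633)–(-0.995181, 1.72374, -0.0633)  len=1.8354
  (v7,v10,v8) [++-] → (-0.883749, 0.599718, -0.0633)–(-0.615, 1.0652, -0.0633)  len=0.5375
  (v8,v10,v11) [-+-] → (-0.883749, 0.599718, -0.0633)–(-1.23, 0, -0.0633)  len=0.6925
  (v8,v11,v6) [--+] → (-1.07268, 1.58951, -0.0633)–(-0.995181, 1.72374, -0.0633)  len=0.1550
  (v6,v11,v9) [+-+] → (-1.07268, 1.58951, -0.0633)–(-1.99036, 0, -0.0633)  len=1.8354
  (v10,v13,v11) [++-] → (-0.961251, -0.465482, -0.0633)–(-1.23, 0, -0.0633)  len=0.5375
  (v11,v13,v14) [-+-] → (-0.961251, -0.465482, -0.0633)–(-0.615, -1.0652, -0.0633)  len=0.6925
  (v11,v14,v9) [--+] → (-1.91286, -0.134237, -0.0633)–(-1.99036, 0, -0.0633)  len=0.1550
  (v9,v14,v12) [+-+] → (-1.91286, -0.134237, -0.0633)–(-0.995181, -1.72374, -0.0633)  len=1.8354
  (v13,v16,v14) [++-] → (-0.0775025, -1.0652, -0.0633)–(-0.615, -1.0652, -0.0633)  len=0.5375
  (v14,v16,v17) [-+-] → (-0.0775025, -1.0652, -0.0633)–(0.615, -1.0652, -0.0633)  len=0.6925
  (v14,v17,v12) [--+] → (-0.840176, -1.72374, -0.0633)–(-0.995181, -1.72374, -0.0633)  len=0.1550
  (v12,v17,v15) [+-+] → (-0.840176, -1.72374, -0.0633)–(0.995181, -1.72374, -0.0633)  len=1.8354
  (v16,v1,v17) [++-] → (0.883749, -0.599718, -0.0633)–(0.615, -1.0652, -0.0633)  len=0.5375
  (v17,v1,v2) [-+-] → (0.883749, -0.599718, -0.0633)–(1.23, 0, -0.0633)  len=0.6925
  (v17,v2,v15) [--+] → (1.07268, -1.58951, -0.0633)–(0.995181, -1.72374, -0.0633)  len=0.1550
  (v15,v2,v0) [+-+] → (1.07268, -1.58951, -0.0633)–(1.99036, 0, -0.0633)  len=1.8354

Chained into 2 loop(s):
  loop 1: 12 segments, perimeter = 7.3800
  loop 2: 12 segments, perimeter = 11.9423
Total perimeter = 19.322

loops=2 perimeter=19.322


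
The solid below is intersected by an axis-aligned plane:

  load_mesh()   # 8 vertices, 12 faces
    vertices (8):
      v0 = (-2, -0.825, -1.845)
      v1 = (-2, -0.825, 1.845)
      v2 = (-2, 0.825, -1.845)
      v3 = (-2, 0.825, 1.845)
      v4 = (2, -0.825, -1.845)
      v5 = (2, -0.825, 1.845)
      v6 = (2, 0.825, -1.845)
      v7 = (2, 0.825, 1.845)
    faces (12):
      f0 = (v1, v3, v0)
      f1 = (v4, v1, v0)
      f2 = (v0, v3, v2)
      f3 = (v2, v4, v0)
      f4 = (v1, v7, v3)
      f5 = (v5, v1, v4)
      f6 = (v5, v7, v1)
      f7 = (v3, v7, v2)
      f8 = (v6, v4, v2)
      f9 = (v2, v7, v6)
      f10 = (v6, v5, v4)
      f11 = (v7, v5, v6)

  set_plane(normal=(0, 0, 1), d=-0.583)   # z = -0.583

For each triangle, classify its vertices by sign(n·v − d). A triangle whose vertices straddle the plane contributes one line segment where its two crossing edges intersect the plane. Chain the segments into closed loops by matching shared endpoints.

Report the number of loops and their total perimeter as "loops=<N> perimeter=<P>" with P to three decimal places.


Straddling triangles (8 of 12):
  (v1,v3,v0) [++-] → (-2, -0.260691, -0.583)–(-2, -0.825, -0.583)  len=0.5643
  (v4,v1,v0) [-+-] → (0.631978, -0.825, -0.583)–(-2, -0.825, -0.583)  len=2.6320
  (v0,v3,v2) [-+-] → (-2, -0.260691, -0.583)–(-2, 0.825, -0.583)  len=1.0857
  (v5,v1,v4) [++-] → (0.631978, -0.825, -0.583)–(2, -0.825, -0.583)  len=1.3680
  (v3,v7,v2) [++-] → (-0.631978, 0.825, -0.583)–(-2, 0.825, -0.583)  len=1.3680
  (v2,v7,v6) [-+-] → (-0.631978, 0.825, -0.583)–(2, 0.825, -0.583)  len=2.6320
  (v6,v5,v4) [-+-] → (2, 0.260691, -0.583)–(2, -0.825, -0.583)  len=1.0857
  (v7,v5,v6) [++-] → (2, 0.260691, -0.583)–(2, 0.825, -0.583)  len=0.5643

Chained into 1 loop(s):
  loop 1: 8 segments, perimeter = 11.3000
Total perimeter = 11.300

loops=1 perimeter=11.300


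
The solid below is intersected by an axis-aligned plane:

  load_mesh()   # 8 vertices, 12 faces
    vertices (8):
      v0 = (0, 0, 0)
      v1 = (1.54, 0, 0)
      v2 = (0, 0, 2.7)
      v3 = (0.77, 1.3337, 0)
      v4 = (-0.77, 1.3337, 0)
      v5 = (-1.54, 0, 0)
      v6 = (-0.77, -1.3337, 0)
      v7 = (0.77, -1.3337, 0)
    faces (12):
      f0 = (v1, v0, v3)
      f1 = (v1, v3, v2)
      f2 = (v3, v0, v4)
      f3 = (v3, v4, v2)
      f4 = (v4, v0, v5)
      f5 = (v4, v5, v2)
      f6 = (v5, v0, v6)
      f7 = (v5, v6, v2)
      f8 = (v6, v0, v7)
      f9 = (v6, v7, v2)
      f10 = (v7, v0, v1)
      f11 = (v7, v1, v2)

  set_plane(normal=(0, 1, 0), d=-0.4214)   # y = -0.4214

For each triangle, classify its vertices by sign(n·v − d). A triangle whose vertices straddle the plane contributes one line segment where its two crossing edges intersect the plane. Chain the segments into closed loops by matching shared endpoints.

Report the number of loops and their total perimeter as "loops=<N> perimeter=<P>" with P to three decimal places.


Straddling triangles (6 of 12):
  (v5,v0,v6) [++-] → (-0.243292, -0.4214, 0)–(-1.29671, -0.4214, 0)  len=1.0534
  (v5,v6,v2) [+-+] → (-1.29671, -0.4214, 0)–(-0.243292, -0.4214, 1.8469)  len=2.1262
  (v6,v0,v7) [-+-] → (-0.243292, -0.4214, 0)–(0.243292, -0.4214, 0)  len=0.4866
  (v6,v7,v2) [--+] → (0.243292, -0.4214, 1.8469)–(-0.243292, -0.4214, 1.8469)  len=0.4866
  (v7,v0,v1) [-++] → (0.243292, -0.4214, 0)–(1.29671, -0.4214, 0)  len=1.0534
  (v7,v1,v2) [-++] → (1.29671, -0.4214, 0)–(0.243292, -0.4214, 1.8469)  len=2.1262

Chained into 1 loop(s):
  loop 1: 6 segments, perimeter = 7.3324
Total perimeter = 7.332

loops=1 perimeter=7.332


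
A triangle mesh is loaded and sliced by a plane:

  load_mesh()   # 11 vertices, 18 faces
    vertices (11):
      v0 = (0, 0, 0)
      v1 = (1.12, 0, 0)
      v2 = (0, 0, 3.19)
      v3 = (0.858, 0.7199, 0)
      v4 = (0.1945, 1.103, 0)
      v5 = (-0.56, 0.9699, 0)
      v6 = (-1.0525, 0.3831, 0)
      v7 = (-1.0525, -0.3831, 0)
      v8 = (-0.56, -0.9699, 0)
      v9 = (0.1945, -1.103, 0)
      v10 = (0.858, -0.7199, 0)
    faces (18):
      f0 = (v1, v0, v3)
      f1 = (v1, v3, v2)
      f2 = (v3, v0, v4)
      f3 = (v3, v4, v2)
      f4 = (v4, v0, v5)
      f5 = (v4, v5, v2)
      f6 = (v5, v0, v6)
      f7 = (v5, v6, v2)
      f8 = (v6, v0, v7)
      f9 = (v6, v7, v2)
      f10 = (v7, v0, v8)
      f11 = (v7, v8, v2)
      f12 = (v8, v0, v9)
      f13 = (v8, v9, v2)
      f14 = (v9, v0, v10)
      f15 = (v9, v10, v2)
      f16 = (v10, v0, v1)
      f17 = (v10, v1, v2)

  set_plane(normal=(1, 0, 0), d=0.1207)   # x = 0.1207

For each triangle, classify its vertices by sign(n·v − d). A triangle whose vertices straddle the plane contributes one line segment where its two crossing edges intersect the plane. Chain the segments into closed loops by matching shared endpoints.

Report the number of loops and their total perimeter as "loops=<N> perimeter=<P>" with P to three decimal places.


loops=1 perimeter=8.301

Straddling triangles (12 of 18):
  (v1,v0,v3) [+-+] → (0.1207, 0, 0)–(0.1207, 0.101273, 0)  len=0.1013
  (v1,v3,v2) [++-] → (0.1207, 0.101273, 2.74124)–(0.1207, 0, 2.84622)  len=0.1459
  (v3,v0,v4) [+-+] → (0.1207, 0.101273, 0)–(0.1207, 0.684484, 0)  len=0.5832
  (v3,v4,v2) [++-] → (0.1207, 0.684484, 1.2104)–(0.1207, 0.101273, 2.74124)  len=1.6382
  (v4,v0,v5) [+--] → (0.1207, 0.684484, 0)–(0.1207, 1.08998, 0)  len=0.4055
  (v4,v5,v2) [+--] → (0.1207, 1.08998, 0)–(0.1207, 0.684484, 1.2104)  len=1.2765
  (v8,v0,v9) [--+] → (0.1207, -0.684484, 0)–(0.1207, -1.08998, 0)  len=0.4055
  (v8,v9,v2) [-+-] → (0.1207, -1.08998, 0)–(0.1207, -0.684484, 1.2104)  len=1.2765
  (v9,v0,v10) [+-+] → (0.1207, -0.684484, 0)–(0.1207, -0.101273, 0)  len=0.5832
  (v9,v10,v2) [++-] → (0.1207, -0.101273, 2.74124)–(0.1207, -0.684484, 1.2104)  len=1.6382
  (v10,v0,v1) [+-+] → (0.1207, -0.101273, 0)–(0.1207, 0, 0)  len=0.1013
  (v10,v1,v2) [++-] → (0.1207, 0, 2.84622)–(0.1207, -0.101273, 2.74124)  len=0.1459

Chained into 1 loop(s):
  loop 1: 12 segments, perimeter = 8.3011
Total perimeter = 8.301
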